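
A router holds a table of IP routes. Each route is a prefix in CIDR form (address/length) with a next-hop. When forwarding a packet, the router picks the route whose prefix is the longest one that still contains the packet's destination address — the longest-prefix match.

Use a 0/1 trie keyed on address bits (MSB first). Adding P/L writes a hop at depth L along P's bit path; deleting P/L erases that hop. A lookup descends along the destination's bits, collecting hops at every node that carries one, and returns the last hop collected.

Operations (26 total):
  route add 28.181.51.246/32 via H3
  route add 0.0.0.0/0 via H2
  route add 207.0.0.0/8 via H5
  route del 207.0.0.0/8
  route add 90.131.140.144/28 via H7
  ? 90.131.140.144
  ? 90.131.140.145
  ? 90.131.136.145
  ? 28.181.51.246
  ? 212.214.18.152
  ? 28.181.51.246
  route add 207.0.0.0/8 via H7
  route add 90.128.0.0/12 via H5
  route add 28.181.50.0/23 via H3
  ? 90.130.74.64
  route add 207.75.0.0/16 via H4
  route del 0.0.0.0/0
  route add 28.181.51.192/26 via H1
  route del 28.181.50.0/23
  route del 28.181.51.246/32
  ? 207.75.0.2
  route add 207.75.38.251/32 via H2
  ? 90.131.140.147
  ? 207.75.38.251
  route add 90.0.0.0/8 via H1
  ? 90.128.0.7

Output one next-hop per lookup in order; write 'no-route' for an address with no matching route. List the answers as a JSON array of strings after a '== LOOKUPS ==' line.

Process each operation:
  + 28.181.51.246/32 (H3) depth=32
  + 0.0.0.0/0 (H2) depth=0
  + 207.0.0.0/8 (H5) depth=8
  del 207.0.0.0/8 (clear depth 8)
  + 90.131.140.144/28 (H7) depth=28
  ? 90.131.140.144  path d0:H2→d1:-→d2:-→d3:-→d4:-→d5:-→d6:-→d7:-→d8:-→d9:-→d10:-→d11:-→d12:-→d13:-→d14:-→d15:-→d16:-→d17:-→d18:-→d19:-→d20:-→d21:-→d22:-→d23:-→d24:-→d25:-→d26:-→d27:-→d28:H7  best=H7
  ? 90.131.140.145  path d0:H2→d1:-→d2:-→d3:-→d4:-→d5:-→d6:-→d7:-→d8:-→d9:-→d10:-→d11:-→d12:-→d13:-→d14:-→d15:-→d16:-→d17:-→d18:-→d19:-→d20:-→d21:-→d22:-→d23:-→d24:-→d25:-→d26:-→d27:-→d28:H7  best=H7
  ? 90.131.136.145  path d0:H2→d1:-→d2:-→d3:-→d4:-→d5:-→d6:-→d7:-→d8:-→d9:-→d10:-→d11:-→d12:-→d13:-→d14:-→d15:-→d16:-→d17:-→d18:-→d19:-→d20:-→d21:-  best=H2
  ? 28.181.51.246  path d0:H2→d1:-→d2:-→d3:-→d4:-→d5:-→d6:-→d7:-→d8:-→d9:-→d10:-→d11:-→d12:-→d13:-→d14:-→d15:-→d16:-→d17:-→d18:-→d19:-→d20:-→d21:-→d22:-→d23:-→d24:-→d25:-→d26:-→d27:-→d28:-→d29:-→d30:-→d31:-→d32:H3  best=H3
  ? 212.214.18.152  path d0:H2→d1:-→d2:-→d3:-  best=H2
  ? 28.181.51.246  path d0:H2→d1:-→d2:-→d3:-→d4:-→d5:-→d6:-→d7:-→d8:-→d9:-→d10:-→d11:-→d12:-→d13:-→d14:-→d15:-→d16:-→d17:-→d18:-→d19:-→d20:-→d21:-→d22:-→d23:-→d24:-→d25:-→d26:-→d27:-→d28:-→d29:-→d30:-→d31:-→d32:H3  best=H3
  + 207.0.0.0/8 (H7) depth=8
  + 90.128.0.0/12 (H5) depth=12
  + 28.181.50.0/23 (H3) depth=23
  ? 90.130.74.64  path d0:H2→d1:-→d2:-→d3:-→d4:-→d5:-→d6:-→d7:-→d8:-→d9:-→d10:-→d11:-→d12:H5→d13:-→d14:-→d15:-  best=H5
  + 207.75.0.0/16 (H4) depth=16
  del 0.0.0.0/0 (clear depth 0)
  + 28.181.51.192/26 (H1) depth=26
  del 28.181.50.0/23 (clear depth 23)
  del 28.181.51.246/32 (clear depth 32)
  ? 207.75.0.2  path d0:-→d1:-→d2:-→d3:-→d4:-→d5:-→d6:-→d7:-→d8:H7→d9:-→d10:-→d11:-→d12:-→d13:-→d14:-→d15:-→d16:H4  best=H4
  + 207.75.38.251/32 (H2) depth=32
  ? 90.131.140.147  path d0:-→d1:-→d2:-→d3:-→d4:-→d5:-→d6:-→d7:-→d8:-→d9:-→d10:-→d11:-→d12:H5→d13:-→d14:-→d15:-→d16:-→d17:-→d18:-→d19:-→d20:-→d21:-→d22:-→d23:-→d24:-→d25:-→d26:-→d27:-→d28:H7  best=H7
  ? 207.75.38.251  path d0:-→d1:-→d2:-→d3:-→d4:-→d5:-→d6:-→d7:-→d8:H7→d9:-→d10:-→d11:-→d12:-→d13:-→d14:-→d15:-→d16:H4→d17:-→d18:-→d19:-→d20:-→d21:-→d22:-→d23:-→d24:-→d25:-→d26:-→d27:-→d28:-→d29:-→d30:-→d31:-→d32:H2  best=H2
  + 90.0.0.0/8 (H1) depth=8
  ? 90.128.0.7  path d0:-→d1:-→d2:-→d3:-→d4:-→d5:-→d6:-→d7:-→d8:H1→d9:-→d10:-→d11:-→d12:H5→d13:-→d14:-  best=H5

== LOOKUPS ==
["H7","H7","H2","H3","H2","H3","H5","H4","H7","H2","H5"]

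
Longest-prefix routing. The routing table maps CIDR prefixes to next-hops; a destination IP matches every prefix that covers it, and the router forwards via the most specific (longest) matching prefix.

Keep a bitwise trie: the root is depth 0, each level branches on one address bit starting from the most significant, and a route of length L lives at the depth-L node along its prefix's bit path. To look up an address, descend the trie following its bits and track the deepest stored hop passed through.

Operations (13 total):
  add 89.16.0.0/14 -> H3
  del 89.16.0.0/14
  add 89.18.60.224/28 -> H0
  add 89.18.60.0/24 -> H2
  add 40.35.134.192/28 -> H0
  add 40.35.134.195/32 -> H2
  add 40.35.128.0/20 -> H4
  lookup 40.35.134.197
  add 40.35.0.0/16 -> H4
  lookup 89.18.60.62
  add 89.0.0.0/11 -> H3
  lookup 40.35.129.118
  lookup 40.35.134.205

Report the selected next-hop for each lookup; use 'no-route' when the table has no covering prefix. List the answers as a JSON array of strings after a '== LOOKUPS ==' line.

Apply in order:
  + 89.16.0.0/14 (H3) depth=14
  - 89.16.0.0/14 clear@14
  + 89.18.60.224/28 (H0) depth=28
  + 89.18.60.0/24 (H2) depth=24
  + 40.35.134.192/28 (H0) depth=28
  + 40.35.134.195/32 (H2) depth=32
  + 40.35.128.0/20 (H4) depth=20
  lookup 40.35.134.197: bits 00101000001000111000011011000 walk d0:-→d1:-→d2:-→d3:-→d4:-→d5:-→d6:-→d7:-→d8:-→d9:-→d10:-→d11:-→d12:-→d13:-→d14:-→d15:-→d16:-→d17:-→d18:-→d19:-→d20:H4→d21:-→d22:-→d23:-→d24:-→d25:-→d26:-→d27:-→d28:H0→d29:- -> H0
  + 40.35.0.0/16 (H4) depth=16
  lookup 89.18.60.62: bits 010110010001001000111100 walk d0:-→d1:-→d2:-→d3:-→d4:-→d5:-→d6:-→d7:-→d8:-→d9:-→d10:-→d11:-→d12:-→d13:-→d14:-→d15:-→d16:-→d17:-→d18:-→d19:-→d20:-→d21:-→d22:-→d23:-→d24:H2 -> H2
  + 89.0.0.0/11 (H3) depth=11
  lookup 40.35.129.118: bits 001010000010001110000 walk d0:-→d1:-→d2:-→d3:-→d4:-→d5:-→d6:-→d7:-→d8:-→d9:-→d10:-→d11:-→d12:-→d13:-→d14:-→d15:-→d16:H4→d17:-→d18:-→d19:-→d20:H4→d21:- -> H4
  lookup 40.35.134.205: bits 0010100000100011100001101100 walk d0:-→d1:-→d2:-→d3:-→d4:-→d5:-→d6:-→d7:-→d8:-→d9:-→d10:-→d11:-→d12:-→d13:-→d14:-→d15:-→d16:H4→d17:-→d18:-→d19:-→d20:H4→d21:-→d22:-→d23:-→d24:-→d25:-→d26:-→d27:-→d28:H0 -> H0

== LOOKUPS ==
["H0","H2","H4","H0"]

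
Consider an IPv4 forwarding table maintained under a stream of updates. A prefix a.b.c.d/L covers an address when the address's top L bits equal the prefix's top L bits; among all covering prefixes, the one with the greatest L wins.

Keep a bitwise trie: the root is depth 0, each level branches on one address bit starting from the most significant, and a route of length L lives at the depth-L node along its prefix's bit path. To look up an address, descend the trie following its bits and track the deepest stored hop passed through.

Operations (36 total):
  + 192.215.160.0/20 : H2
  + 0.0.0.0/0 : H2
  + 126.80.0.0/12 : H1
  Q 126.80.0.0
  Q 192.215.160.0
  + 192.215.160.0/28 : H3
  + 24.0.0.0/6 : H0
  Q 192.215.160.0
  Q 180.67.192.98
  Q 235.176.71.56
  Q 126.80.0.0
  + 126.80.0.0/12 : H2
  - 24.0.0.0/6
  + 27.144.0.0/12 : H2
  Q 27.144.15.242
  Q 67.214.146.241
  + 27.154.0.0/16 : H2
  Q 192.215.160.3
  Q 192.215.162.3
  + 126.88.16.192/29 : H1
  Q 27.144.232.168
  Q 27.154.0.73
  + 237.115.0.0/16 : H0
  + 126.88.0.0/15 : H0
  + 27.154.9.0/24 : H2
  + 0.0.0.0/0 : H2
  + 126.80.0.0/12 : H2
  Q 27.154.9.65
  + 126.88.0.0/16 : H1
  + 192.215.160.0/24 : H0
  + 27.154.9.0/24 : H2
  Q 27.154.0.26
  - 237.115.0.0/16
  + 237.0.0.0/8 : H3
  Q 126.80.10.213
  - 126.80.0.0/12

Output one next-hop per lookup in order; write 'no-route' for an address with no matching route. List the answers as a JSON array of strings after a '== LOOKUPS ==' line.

Apply in order:
  add 192.215.160.0/20 -> H2 at depth 20
  add 0.0.0.0/0 -> H2 at depth 0
  add 126.80.0.0/12 -> H1 at depth 12
  lookup 126.80.0.0: bits 011111100101 walk d0:H2→d1:-→d2:-→d3:-→d4:-→d5:-→d6:-→d7:-→d8:-→d9:-→d10:-→d11:-→d12:H1 -> H1
  lookup 192.215.160.0: bits 11000000110101111010 walk d0:H2→d1:-→d2:-→d3:-→d4:-→d5:-→d6:-→d7:-→d8:-→d9:-→d10:-→d11:-→d12:-→d13:-→d14:-→d15:-→d16:-→d17:-→d18:-→d19:-→d20:H2 -> H2
  add 192.215.160.0/28 -> H3 at depth 28
  add 24.0.0.0/6 -> H0 at depth 6
  lookup 192.215.160.0: bits 1100000011010111101000000000 walk d0:H2→d1:-→d2:-→d3:-→d4:-→d5:-→d6:-→d7:-→d8:-→d9:-→d10:-→d11:-→d12:-→d13:-→d14:-→d15:-→d16:-→d17:-→d18:-→d19:-→d20:H2→d21:-→d22:-→d23:-→d24:-→d25:-→d26:-→d27:-→d28:H3 -> H3
  lookup 180.67.192.98: bits 1 walk d0:H2→d1:- -> H2
  lookup 235.176.71.56: bits 11 walk d0:H2→d1:-→d2:- -> H2
  lookup 126.80.0.0: bits 011111100101 walk d0:H2→d1:-→d2:-→d3:-→d4:-→d5:-→d6:-→d7:-→d8:-→d9:-→d10:-→d11:-→d12:H1 -> H1
  add 126.80.0.0/12 -> H2 at depth 12
  del 24.0.0.0/6 (clear depth 6)
  add 27.144.0.0/12 -> H2 at depth 12
  lookup 27.144.15.242: bits 000110111001 walk d0:H2→d1:-→d2:-→d3:-→d4:-→d5:-→d6:-→d7:-→d8:-→d9:-→d10:-→d11:-→d12:H2 -> H2
  lookup 67.214.146.241: bits 01 walk d0:H2→d1:-→d2:- -> H2
  add 27.154.0.0/16 -> H2 at depth 16
  lookup 192.215.160.3: bits 1100000011010111101000000000 walk d0:H2→d1:-→d2:-→d3:-→d4:-→d5:-→d6:-→d7:-→d8:-→d9:-→d10:-→d11:-→d12:-→d13:-→d14:-→d15:-→d16:-→d17:-→d18:-→d19:-→d20:H2→d21:-→d22:-→d23:-→d24:-→d25:-→d26:-→d27:-→d28:H3 -> H3
  lookup 192.215.162.3: bits 1100000011010111101000 walk d0:H2→d1:-→d2:-→d3:-→d4:-→d5:-→d6:-→d7:-→d8:-→d9:-→d10:-→d11:-→d12:-→d13:-→d14:-→d15:-→d16:-→d17:-→d18:-→d19:-→d20:H2→d21:-→d22:- -> H2
  add 126.88.16.192/29 -> H1 at depth 29
  lookup 27.144.232.168: bits 000110111001 walk d0:H2→d1:-→d2:-→d3:-→d4:-→d5:-→d6:-→d7:-→d8:-→d9:-→d10:-→d11:-→d12:H2 -> H2
  lookup 27.154.0.73: bits 0001101110011010 walk d0:H2→d1:-→d2:-→d3:-→d4:-→d5:-→d6:-→d7:-→d8:-→d9:-→d10:-→d11:-→d12:H2→d13:-→d14:-→d15:-→d16:H2 -> H2
  add 237.115.0.0/16 -> H0 at depth 16
  add 126.88.0.0/15 -> H0 at depth 15
  add 27.154.9.0/24 -> H2 at depth 24
  add 0.0.0.0/0 -> H2 at depth 0
  add 126.80.0.0/12 -> H2 at depth 12
  lookup 27.154.9.65: bits 000110111001101000001001 walk d0:H2→d1:-→d2:-→d3:-→d4:-→d5:-→d6:-→d7:-→d8:-→d9:-→d10:-→d11:-→d12:H2→d13:-→d14:-→d15:-→d16:H2→d17:-→d18:-→d19:-→d20:-→d21:-→d22:-→d23:-→d24:H2 -> H2
  add 126.88.0.0/16 -> H1 at depth 16
  add 192.215.160.0/24 -> H0 at depth 24
  add 27.154.9.0/24 -> H2 at depth 24
  lookup 27.154.0.26: bits 00011011100110100000 walk d0:H2→d1:-→d2:-→d3:-→d4:-→d5:-→d6:-→d7:-→d8:-→d9:-→d10:-→d11:-→d12:H2→d13:-→d14:-→d15:-→d16:H2→d17:-→d18:-→d19:-→d20:- -> H2
  del 237.115.0.0/16 (clear depth 16)
  add 237.0.0.0/8 -> H3 at depth 8
  lookup 126.80.10.213: bits 011111100101 walk d0:H2→d1:-→d2:-→d3:-→d4:-→d5:-→d6:-→d7:-→d8:-→d9:-→d10:-→d11:-→d12:H2 -> H2
  del 126.80.0.0/12 (clear depth 12)

== LOOKUPS ==
["H1","H2","H3","H2","H2","H1","H2","H2","H3","H2","H2","H2","H2","H2","H2"]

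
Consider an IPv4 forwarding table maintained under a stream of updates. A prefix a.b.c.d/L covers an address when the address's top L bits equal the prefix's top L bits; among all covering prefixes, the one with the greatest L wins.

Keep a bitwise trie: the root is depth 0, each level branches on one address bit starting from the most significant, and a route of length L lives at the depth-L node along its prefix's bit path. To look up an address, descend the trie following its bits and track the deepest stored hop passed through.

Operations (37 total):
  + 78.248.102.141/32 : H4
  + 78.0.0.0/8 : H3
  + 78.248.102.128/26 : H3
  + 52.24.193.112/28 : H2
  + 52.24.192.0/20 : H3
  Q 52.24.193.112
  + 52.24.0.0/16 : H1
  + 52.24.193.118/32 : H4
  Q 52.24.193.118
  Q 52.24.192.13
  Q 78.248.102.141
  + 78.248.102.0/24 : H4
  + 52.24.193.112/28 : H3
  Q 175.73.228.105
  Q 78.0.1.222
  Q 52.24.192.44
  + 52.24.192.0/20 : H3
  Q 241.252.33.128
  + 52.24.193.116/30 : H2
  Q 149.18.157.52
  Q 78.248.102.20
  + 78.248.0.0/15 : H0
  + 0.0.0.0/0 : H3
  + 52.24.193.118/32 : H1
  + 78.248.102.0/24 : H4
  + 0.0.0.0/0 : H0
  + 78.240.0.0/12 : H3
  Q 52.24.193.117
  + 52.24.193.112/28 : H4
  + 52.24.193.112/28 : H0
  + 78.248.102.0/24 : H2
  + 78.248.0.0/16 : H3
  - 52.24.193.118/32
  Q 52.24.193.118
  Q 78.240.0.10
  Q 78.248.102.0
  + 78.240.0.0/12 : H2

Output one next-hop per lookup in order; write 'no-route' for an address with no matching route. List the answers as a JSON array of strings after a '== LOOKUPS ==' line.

Process each operation:
  + 78.248.102.141/32 (H4) depth=32
  + 78.0.0.0/8 (H3) depth=8
  + 78.248.102.128/26 (H3) depth=26
  + 52.24.193.112/28 (H2) depth=28
  + 52.24.192.0/20 (H3) depth=20
  Q 52.24.193.112: descend 0011010000011000110000010111 ; hops seen [H3,H2] ; pick H2
  + 52.24.0.0/16 (H1) depth=16
  + 52.24.193.118/32 (H4) depth=32
  Q 52.24.193.118: descend 00110100000110001100000101110110 ; hops seen [H1,H3,H2,H4] ; pick H4
  Q 52.24.192.13: descend 00110100000110001100000 ; hops seen [H1,H3] ; pick H3
  Q 78.248.102.141: descend 01001110111110000110011010001101 ; hops seen [H3,H3,H4] ; pick H4
  + 78.248.102.0/24 (H4) depth=24
  + 52.24.193.112/28 (H3) depth=28
  Q 175.73.228.105: descend ε ; hops seen [∅] ; pick no-route
  Q 78.0.1.222: descend 01001110 ; hops seen [H3] ; pick H3
  Q 52.24.192.44: descend 00110100000110001100000 ; hops seen [H1,H3] ; pick H3
  + 52.24.192.0/20 (H3) depth=20
  Q 241.252.33.128: descend ε ; hops seen [∅] ; pick no-route
  + 52.24.193.116/30 (H2) depth=30
  Q 149.18.157.52: descend ε ; hops seen [∅] ; pick no-route
  Q 78.248.102.20: descend 010011101111100001100110 ; hops seen [H3,H4] ; pick H4
  + 78.248.0.0/15 (H0) depth=15
  + 0.0.0.0/0 (H3) depth=0
  + 52.24.193.118/32 (H1) depth=32
  + 78.248.102.0/24 (H4) depth=24
  + 0.0.0.0/0 (H0) depth=0
  + 78.240.0.0/12 (H3) depth=12
  Q 52.24.193.117: descend 001101000001100011000001011101 ; hops seen [H0,H1,H3,H3,H2] ; pick H2
  + 52.24.193.112/28 (H4) depth=28
  + 52.24.193.112/28 (H0) depth=28
  + 78.248.102.0/24 (H2) depth=24
  + 78.248.0.0/16 (H3) depth=16
  del 52.24.193.118/32 (clear depth 32)
  Q 52.24.193.118: descend 00110100000110001100000101110110 ; hops seen [H0,H1,H3,H0,H2] ; pick H2
  Q 78.240.0.10: descend 010011101111 ; hops seen [H0,H3,H3] ; pick H3
  Q 78.248.102.0: descend 010011101111100001100110 ; hops seen [H0,H3,H3,H0,H3,H2] ; pick H2
  + 78.240.0.0/12 (H2) depth=12

== LOOKUPS ==
["H2","H4","H3","H4","no-route","H3","H3","no-route","no-route","H4","H2","H2","H3","H2"]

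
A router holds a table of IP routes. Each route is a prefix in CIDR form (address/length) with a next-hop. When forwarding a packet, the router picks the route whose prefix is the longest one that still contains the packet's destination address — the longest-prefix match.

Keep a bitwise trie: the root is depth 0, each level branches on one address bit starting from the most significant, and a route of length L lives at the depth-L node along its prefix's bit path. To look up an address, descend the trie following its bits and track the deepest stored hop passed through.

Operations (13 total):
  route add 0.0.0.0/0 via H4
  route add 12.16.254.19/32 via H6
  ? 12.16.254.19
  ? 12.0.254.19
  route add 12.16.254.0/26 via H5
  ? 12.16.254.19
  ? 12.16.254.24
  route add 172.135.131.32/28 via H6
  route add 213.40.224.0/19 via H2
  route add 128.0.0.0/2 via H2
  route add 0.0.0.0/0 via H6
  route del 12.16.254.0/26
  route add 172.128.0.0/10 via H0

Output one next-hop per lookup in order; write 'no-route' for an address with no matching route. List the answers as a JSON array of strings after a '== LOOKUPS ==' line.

Apply in order:
  add 0.0.0.0/0 -> H4 at depth 0
  add 12.16.254.19/32 -> H6 at depth 32
  Q 12.16.254.19: descend 00001100000100001111111000010011 ; hops seen [H4,H6] ; pick H6
  Q 12.0.254.19: descend 00001100000 ; hops seen [H4] ; pick H4
  add 12.16.254.0/26 -> H5 at depth 26
  Q 12.16.254.19: descend 00001100000100001111111000010011 ; hops seen [H4,H5,H6] ; pick H6
  Q 12.16.254.24: descend 0000110000010000111111100001 ; hops seen [H4,H5] ; pick H5
  add 172.135.131.32/28 -> H6 at depth 28
  add 213.40.224.0/19 -> H2 at depth 19
  add 128.0.0.0/2 -> H2 at depth 2
  add 0.0.0.0/0 -> H6 at depth 0
  del 12.16.254.0/26 (clear depth 26)
  add 172.128.0.0/10 -> H0 at depth 10

== LOOKUPS ==
["H6","H4","H6","H5"]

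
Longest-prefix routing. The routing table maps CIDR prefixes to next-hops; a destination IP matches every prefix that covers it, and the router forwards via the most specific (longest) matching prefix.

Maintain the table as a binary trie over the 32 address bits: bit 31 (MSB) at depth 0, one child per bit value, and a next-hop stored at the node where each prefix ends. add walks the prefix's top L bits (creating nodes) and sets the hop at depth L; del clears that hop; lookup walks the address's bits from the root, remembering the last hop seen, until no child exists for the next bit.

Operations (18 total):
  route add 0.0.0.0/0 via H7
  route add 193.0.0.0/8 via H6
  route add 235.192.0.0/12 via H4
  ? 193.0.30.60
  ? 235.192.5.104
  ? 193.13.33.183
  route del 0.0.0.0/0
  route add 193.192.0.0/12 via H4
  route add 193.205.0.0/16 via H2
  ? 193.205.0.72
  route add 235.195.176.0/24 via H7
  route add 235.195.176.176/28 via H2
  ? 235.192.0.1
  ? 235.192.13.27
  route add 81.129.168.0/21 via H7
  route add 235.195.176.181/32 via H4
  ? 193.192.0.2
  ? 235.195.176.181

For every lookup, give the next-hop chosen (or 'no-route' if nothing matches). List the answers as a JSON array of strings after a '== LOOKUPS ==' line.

Apply in order:
  add 0.0.0.0/0 -> H7 at depth 0
  add 193.0.0.0/8 -> H6 at depth 8
  add 235.192.0.0/12 -> H4 at depth 12
  ? 193.0.30.60  path d0:H7→d1:-→d2:-→d3:-→d4:-→d5:-→d6:-→d7:-→d8:H6  best=H6
  ? 235.192.5.104  path d0:H7→d1:-→d2:-→d3:-→d4:-→d5:-→d6:-→d7:-→d8:-→d9:-→d10:-→d11:-→d12:H4  best=H4
  ? 193.13.33.183  path d0:H7→d1:-→d2:-→d3:-→d4:-→d5:-→d6:-→d7:-→d8:H6  best=H6
  del 0.0.0.0/0 (clear depth 0)
  add 193.192.0.0/12 -> H4 at depth 12
  add 193.205.0.0/16 -> H2 at depth 16
  ? 193.205.0.72  path d0:-→d1:-→d2:-→d3:-→d4:-→d5:-→d6:-→d7:-→d8:H6→d9:-→d10:-→d11:-→d12:H4→d13:-→d14:-→d15:-→d16:H2  best=H2
  add 235.195.176.0/24 -> H7 at depth 24
  add 235.195.176.176/28 -> H2 at depth 28
  ? 235.192.0.1  path d0:-→d1:-→d2:-→d3:-→d4:-→d5:-→d6:-→d7:-→d8:-→d9:-→d10:-→d11:-→d12:H4→d13:-→d14:-  best=H4
  ? 235.192.13.27  path d0:-→d1:-→d2:-→d3:-→d4:-→d5:-→d6:-→d7:-→d8:-→d9:-→d10:-→d11:-→d12:H4→d13:-→d14:-  best=H4
  add 81.129.168.0/21 -> H7 at depth 21
  add 235.195.176.181/32 -> H4 at depth 32
  ? 193.192.0.2  path d0:-→d1:-→d2:-→d3:-→d4:-→d5:-→d6:-→d7:-→d8:H6→d9:-→d10:-→d11:-→d12:H4  best=H4
  ? 235.195.176.181  path d0:-→d1:-→d2:-→d3:-→d4:-→d5:-→d6:-→d7:-→d8:-→d9:-→d10:-→d11:-→d12:H4→d13:-→d14:-→d15:-→d16:-→d17:-→d18:-→d19:-→d20:-→d21:-→d22:-→d23:-→d24:H7→d25:-→d26:-→d27:-→d28:H2→d29:-→d30:-→d31:-→d32:H4  best=H4

== LOOKUPS ==
["H6","H4","H6","H2","H4","H4","H4","H4"]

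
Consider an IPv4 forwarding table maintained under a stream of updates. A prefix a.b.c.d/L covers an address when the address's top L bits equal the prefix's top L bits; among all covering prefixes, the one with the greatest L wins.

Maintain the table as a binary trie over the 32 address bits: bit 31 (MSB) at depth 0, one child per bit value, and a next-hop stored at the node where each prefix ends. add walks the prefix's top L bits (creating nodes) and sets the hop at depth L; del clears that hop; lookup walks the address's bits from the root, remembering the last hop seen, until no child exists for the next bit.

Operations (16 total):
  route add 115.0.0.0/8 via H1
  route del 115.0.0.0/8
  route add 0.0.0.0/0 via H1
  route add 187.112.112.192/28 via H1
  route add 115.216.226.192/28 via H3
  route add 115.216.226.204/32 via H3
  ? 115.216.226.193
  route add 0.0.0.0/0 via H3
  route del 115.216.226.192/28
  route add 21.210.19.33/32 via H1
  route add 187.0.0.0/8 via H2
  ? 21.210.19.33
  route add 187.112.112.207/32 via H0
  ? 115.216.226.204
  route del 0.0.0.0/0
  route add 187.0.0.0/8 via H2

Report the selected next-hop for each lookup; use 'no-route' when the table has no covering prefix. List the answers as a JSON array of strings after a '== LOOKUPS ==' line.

Trace:
  + 115.0.0.0/8 (H1) depth=8
  del 115.0.0.0/8 (clear depth 8)
  + 0.0.0.0/0 (H1) depth=0
  + 187.112.112.192/28 (H1) depth=28
  + 115.216.226.192/28 (H3) depth=28
  + 115.216.226.204/32 (H3) depth=32
  lookup 115.216.226.193: bits 0111001111011000111000101100 walk d0:H1→d1:-→d2:-→d3:-→d4:-→d5:-→d6:-→d7:-→d8:-→d9:-→d10:-→d11:-→d12:-→d13:-→d14:-→d15:-→d16:-→d17:-→d18:-→d19:-→d20:-→d21:-→d22:-→d23:-→d24:-→d25:-→d26:-→d27:-→d28:H3 -> H3
  + 0.0.0.0/0 (H3) depth=0
  del 115.216.226.192/28 (clear depth 28)
  + 21.210.19.33/32 (H1) depth=32
  + 187.0.0.0/8 (H2) depth=8
  lookup 21.210.19.33: bits 00010101110100100001001100100001 walk d0:H3→d1:-→d2:-→d3:-→d4:-→d5:-→d6:-→d7:-→d8:-→d9:-→d10:-→d11:-→d12:-→d13:-→d14:-→d15:-→d16:-→d17:-→d18:-→d19:-→d20:-→d21:-→d22:-→d23:-→d24:-→d25:-→d26:-→d27:-→d28:-→d29:-→d30:-→d31:-→d32:H1 -> H1
  + 187.112.112.207/32 (H0) depth=32
  lookup 115.216.226.204: bits 01110011110110001110001011001100 walk d0:H3→d1:-→d2:-→d3:-→d4:-→d5:-→d6:-→d7:-→d8:-→d9:-→d10:-→d11:-→d12:-→d13:-→d14:-→d15:-→d16:-→d17:-→d18:-→d19:-→d20:-→d21:-→d22:-→d23:-→d24:-→d25:-→d26:-→d27:-→d28:-→d29:-→d30:-→d31:-→d32:H3 -> H3
  del 0.0.0.0/0 (clear depth 0)
  + 187.0.0.0/8 (H2) depth=8

== LOOKUPS ==
["H3","H1","H3"]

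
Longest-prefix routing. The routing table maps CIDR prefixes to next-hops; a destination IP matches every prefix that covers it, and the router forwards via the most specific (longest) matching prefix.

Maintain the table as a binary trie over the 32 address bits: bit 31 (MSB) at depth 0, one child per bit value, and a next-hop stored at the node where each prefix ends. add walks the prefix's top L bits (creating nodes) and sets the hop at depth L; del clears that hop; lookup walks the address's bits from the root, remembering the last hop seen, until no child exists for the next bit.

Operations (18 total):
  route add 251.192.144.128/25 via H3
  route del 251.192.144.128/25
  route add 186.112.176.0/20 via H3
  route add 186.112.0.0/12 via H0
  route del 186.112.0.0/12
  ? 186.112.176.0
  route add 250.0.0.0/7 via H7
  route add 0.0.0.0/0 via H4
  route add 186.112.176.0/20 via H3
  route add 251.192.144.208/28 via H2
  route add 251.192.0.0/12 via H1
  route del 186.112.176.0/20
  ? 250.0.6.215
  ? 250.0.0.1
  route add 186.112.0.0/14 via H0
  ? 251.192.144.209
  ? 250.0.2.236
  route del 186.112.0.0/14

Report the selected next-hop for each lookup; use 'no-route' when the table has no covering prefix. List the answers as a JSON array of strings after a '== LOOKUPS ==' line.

Process each operation:
  add 251.192.144.128/25 -> H3 at depth 25
  del 251.192.144.128/25 (clear depth 25)
  add 186.112.176.0/20 -> H3 at depth 20
  add 186.112.0.0/12 -> H0 at depth 12
  del 186.112.0.0/12 (clear depth 12)
  Q 186.112.176.0: descend 10111010011100001011 ; hops seen [H3] ; pick H3
  add 250.0.0.0/7 -> H7 at depth 7
  add 0.0.0.0/0 -> H4 at depth 0
  add 186.112.176.0/20 -> H3 at depth 20
  add 251.192.144.208/28 -> H2 at depth 28
  add 251.192.0.0/12 -> H1 at depth 12
  del 186.112.176.0/20 (clear depth 20)
  Q 250.0.6.215: descend 1111101 ; hops seen [H4,H7] ; pick H7
  Q 250.0.0.1: descend 1111101 ; hops seen [H4,H7] ; pick H7
  add 186.112.0.0/14 -> H0 at depth 14
  Q 251.192.144.209: descend 1111101111000000100100001101 ; hops seen [H4,H7,H1,H2] ; pick H2
  Q 250.0.2.236: descend 1111101 ; hops seen [H4,H7] ; pick H7
  del 186.112.0.0/14 (clear depth 14)

== LOOKUPS ==
["H3","H7","H7","H2","H7"]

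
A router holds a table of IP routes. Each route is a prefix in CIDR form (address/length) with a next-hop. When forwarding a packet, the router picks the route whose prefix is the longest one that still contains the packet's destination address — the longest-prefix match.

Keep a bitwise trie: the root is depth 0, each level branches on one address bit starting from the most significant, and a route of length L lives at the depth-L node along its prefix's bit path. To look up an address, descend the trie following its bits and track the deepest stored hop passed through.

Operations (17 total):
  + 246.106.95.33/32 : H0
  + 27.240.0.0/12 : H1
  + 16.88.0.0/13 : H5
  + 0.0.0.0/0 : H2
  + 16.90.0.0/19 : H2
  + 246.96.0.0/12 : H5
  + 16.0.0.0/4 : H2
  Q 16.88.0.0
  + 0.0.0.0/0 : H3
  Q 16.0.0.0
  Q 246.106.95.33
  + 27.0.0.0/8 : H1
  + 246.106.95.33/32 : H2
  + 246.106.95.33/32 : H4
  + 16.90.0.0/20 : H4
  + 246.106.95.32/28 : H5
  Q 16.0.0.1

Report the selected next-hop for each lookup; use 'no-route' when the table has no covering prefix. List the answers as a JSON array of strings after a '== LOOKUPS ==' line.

Apply in order:
  add 246.106.95.33/32 -> H0 at depth 32
  add 27.240.0.0/12 -> H1 at depth 12
  add 16.88.0.0/13 -> H5 at depth 13
  add 0.0.0.0/0 -> H2 at depth 0
  add 16.90.0.0/19 -> H2 at depth 19
  add 246.96.0.0/12 -> H5 at depth 12
  add 16.0.0.0/4 -> H2 at depth 4
  lookup 16.88.0.0: bits 00010000010110 walk d0:H2→d1:-→d2:-→d3:-→d4:H2→d5:-→d6:-→d7:-→d8:-→d9:-→d10:-→d11:-→d12:-→d13:H5→d14:- -> H5
  add 0.0.0.0/0 -> H3 at depth 0
  lookup 16.0.0.0: bits 000100000 walk d0:H3→d1:-→d2:-→d3:-→d4:H2→d5:-→d6:-→d7:-→d8:-→d9:- -> H2
  lookup 246.106.95.33: bits 11110110011010100101111100100001 walk d0:H3→d1:-→d2:-→d3:-→d4:-→d5:-→d6:-→d7:-→d8:-→d9:-→d10:-→d11:-→d12:H5→d13:-→d14:-→d15:-→d16:-→d17:-→d18:-→d19:-→d20:-→d21:-→d22:-→d23:-→d24:-→d25:-→d26:-→d27:-→d28:-→d29:-→d30:-→d31:-→d32:H0 -> H0
  add 27.0.0.0/8 -> H1 at depth 8
  add 246.106.95.33/32 -> H2 at depth 32
  add 246.106.95.33/32 -> H4 at depth 32
  add 16.90.0.0/20 -> H4 at depth 20
  add 246.106.95.32/28 -> H5 at depth 28
  lookup 16.0.0.1: bits 000100000 walk d0:H3→d1:-→d2:-→d3:-→d4:H2→d5:-→d6:-→d7:-→d8:-→d9:- -> H2

== LOOKUPS ==
["H5","H2","H0","H2"]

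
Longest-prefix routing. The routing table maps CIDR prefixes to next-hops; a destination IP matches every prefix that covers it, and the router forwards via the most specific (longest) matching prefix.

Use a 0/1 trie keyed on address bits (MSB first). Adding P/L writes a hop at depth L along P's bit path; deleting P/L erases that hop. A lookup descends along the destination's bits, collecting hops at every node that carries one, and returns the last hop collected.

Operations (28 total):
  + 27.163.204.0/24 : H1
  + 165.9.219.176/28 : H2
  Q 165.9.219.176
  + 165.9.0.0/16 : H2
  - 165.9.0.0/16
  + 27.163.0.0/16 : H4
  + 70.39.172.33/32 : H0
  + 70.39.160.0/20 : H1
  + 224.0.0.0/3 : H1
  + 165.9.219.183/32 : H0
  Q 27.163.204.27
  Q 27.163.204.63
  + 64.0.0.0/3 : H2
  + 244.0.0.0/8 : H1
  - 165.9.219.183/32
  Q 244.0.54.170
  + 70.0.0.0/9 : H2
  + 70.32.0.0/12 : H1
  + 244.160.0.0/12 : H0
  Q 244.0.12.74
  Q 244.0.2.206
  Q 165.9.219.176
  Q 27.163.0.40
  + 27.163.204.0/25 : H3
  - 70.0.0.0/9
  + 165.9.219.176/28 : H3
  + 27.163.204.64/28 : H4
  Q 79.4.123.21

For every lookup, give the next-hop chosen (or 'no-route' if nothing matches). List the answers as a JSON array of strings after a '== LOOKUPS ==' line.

Apply in order:
  add 27.163.204.0/24 -> H1 at depth 24
  add 165.9.219.176/28 -> H2 at depth 28
  lookup 165.9.219.176: bits 1010010100001001110110111011 walk d0:-→d1:-→d2:-→d3:-→d4:-→d5:-→d6:-→d7:-→d8:-→d9:-→d10:-→d11:-→d12:-→d13:-→d14:-→d15:-→d16:-→d17:-→d18:-→d19:-→d20:-→d21:-→d22:-→d23:-→d24:-→d25:-→d26:-→d27:-→d28:H2 -> H2
  add 165.9.0.0/16 -> H2 at depth 16
  del 165.9.0.0/16 (clear depth 16)
  add 27.163.0.0/16 -> H4 at depth 16
  add 70.39.172.33/32 -> H0 at depth 32
  add 70.39.160.0/20 -> H1 at depth 20
  add 224.0.0.0/3 -> H1 at depth 3
  add 165.9.219.183/32 -> H0 at depth 32
  lookup 27.163.204.27: bits 000110111010001111001100 walk d0:-→d1:-→d2:-→d3:-→d4:-→d5:-→d6:-→d7:-→d8:-→d9:-→d10:-→d11:-→d12:-→d13:-→d14:-→d15:-→d16:H4→d17:-→d18:-→d19:-→d20:-→d21:-→d22:-→d23:-→d24:H1 -> H1
  lookup 27.163.204.63: bits 000110111010001111001100 walk d0:-→d1:-→d2:-→d3:-→d4:-→d5:-→d6:-→d7:-→d8:-→d9:-→d10:-→d11:-→d12:-→d13:-→d14:-→d15:-→d16:H4→d17:-→d18:-→d19:-→d20:-→d21:-→d22:-→d23:-→d24:H1 -> H1
  add 64.0.0.0/3 -> H2 at depth 3
  add 244.0.0.0/8 -> H1 at depth 8
  del 165.9.219.183/32 (clear depth 32)
  lookup 244.0.54.170: bits 11110100 walk d0:-→d1:-→d2:-→d3:H1→d4:-→d5:-→d6:-→d7:-→d8:H1 -> H1
  add 70.0.0.0/9 -> H2 at depth 9
  add 70.32.0.0/12 -> H1 at depth 12
  add 244.160.0.0/12 -> H0 at depth 12
  lookup 244.0.12.74: bits 11110100 walk d0:-→d1:-→d2:-→d3:H1→d4:-→d5:-→d6:-→d7:-→d8:H1 -> H1
  lookup 244.0.2.206: bits 11110100 walk d0:-→d1:-→d2:-→d3:H1→d4:-→d5:-→d6:-→d7:-→d8:H1 -> H1
  lookup 165.9.219.176: bits 10100101000010011101101110110 walk d0:-→d1:-→d2:-→d3:-→d4:-→d5:-→d6:-→d7:-→d8:-→d9:-→d10:-→d11:-→d12:-→d13:-→d14:-→d15:-→d16:-→d17:-→d18:-→d19:-→d20:-→d21:-→d22:-→d23:-→d24:-→d25:-→d26:-→d27:-→d28:H2→d29:- -> H2
  lookup 27.163.0.40: bits 0001101110100011 walk d0:-→d1:-→d2:-→d3:-→d4:-→d5:-→d6:-→d7:-→d8:-→d9:-→d10:-→d11:-→d12:-→d13:-→d14:-→d15:-→d16:H4 -> H4
  add 27.163.204.0/25 -> H3 at depth 25
  del 70.0.0.0/9 (clear depth 9)
  add 165.9.219.176/28 -> H3 at depth 28
  add 27.163.204.64/28 -> H4 at depth 28
  lookup 79.4.123.21: bits 0100 walk d0:-→d1:-→d2:-→d3:H2→d4:- -> H2

== LOOKUPS ==
["H2","H1","H1","H1","H1","H1","H2","H4","H2"]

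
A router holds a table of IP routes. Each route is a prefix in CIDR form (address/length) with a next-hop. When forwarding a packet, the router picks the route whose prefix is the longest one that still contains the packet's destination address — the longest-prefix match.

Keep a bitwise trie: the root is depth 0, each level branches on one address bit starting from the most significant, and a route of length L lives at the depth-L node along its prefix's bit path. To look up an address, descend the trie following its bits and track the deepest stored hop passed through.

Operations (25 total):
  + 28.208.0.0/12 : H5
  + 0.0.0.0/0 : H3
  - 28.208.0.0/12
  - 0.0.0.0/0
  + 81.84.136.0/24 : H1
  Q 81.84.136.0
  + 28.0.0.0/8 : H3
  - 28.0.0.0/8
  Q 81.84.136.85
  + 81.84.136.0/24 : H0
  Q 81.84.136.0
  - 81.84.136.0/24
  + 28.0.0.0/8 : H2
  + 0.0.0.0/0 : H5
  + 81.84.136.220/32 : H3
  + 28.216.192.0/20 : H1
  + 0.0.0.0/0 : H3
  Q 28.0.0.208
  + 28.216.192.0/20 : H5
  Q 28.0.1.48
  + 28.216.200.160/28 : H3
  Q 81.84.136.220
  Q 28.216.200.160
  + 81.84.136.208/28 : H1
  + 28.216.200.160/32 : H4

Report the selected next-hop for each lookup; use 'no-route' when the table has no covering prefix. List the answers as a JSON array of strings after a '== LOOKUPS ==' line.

Apply in order:
  add 28.208.0.0/12 -> H5 at depth 12
  add 0.0.0.0/0 -> H3 at depth 0
  - 28.208.0.0/12 clear@12
  - 0.0.0.0/0 clear@0
  add 81.84.136.0/24 -> H1 at depth 24
  Q 81.84.136.0: descend 010100010101010010001000 ; hops seen [H1] ; pick H1
  add 28.0.0.0/8 -> H3 at depth 8
  - 28.0.0.0/8 clear@8
  Q 81.84.136.85: descend 010100010101010010001000 ; hops seen [H1] ; pick H1
  add 81.84.136.0/24 -> H0 at depth 24
  Q 81.84.136.0: descend 010100010101010010001000 ; hops seen [H0] ; pick H0
  - 81.84.136.0/24 clear@24
  add 28.0.0.0/8 -> H2 at depth 8
  add 0.0.0.0/0 -> H5 at depth 0
  add 81.84.136.220/32 -> H3 at depth 32
  add 28.216.192.0/20 -> H1 at depth 20
  add 0.0.0.0/0 -> H3 at depth 0
  Q 28.0.0.208: descend 00011100 ; hops seen [H3,H2] ; pick H2
  add 28.216.192.0/20 -> H5 at depth 20
  Q 28.0.1.48: descend 00011100 ; hops seen [H3,H2] ; pick H2
  add 28.216.200.160/28 -> H3 at depth 28
  Q 81.84.136.220: descend 01010001010101001000100011011100 ; hops seen [H3,H3] ; pick H3
  Q 28.216.200.160: descend 0001110011011000110010001010 ; hops seen [H3,H2,H5,H3] ; pick H3
  add 81.84.136.208/28 -> H1 at depth 28
  add 28.216.200.160/32 -> H4 at depth 32

== LOOKUPS ==
["H1","H1","H0","H2","H2","H3","H3"]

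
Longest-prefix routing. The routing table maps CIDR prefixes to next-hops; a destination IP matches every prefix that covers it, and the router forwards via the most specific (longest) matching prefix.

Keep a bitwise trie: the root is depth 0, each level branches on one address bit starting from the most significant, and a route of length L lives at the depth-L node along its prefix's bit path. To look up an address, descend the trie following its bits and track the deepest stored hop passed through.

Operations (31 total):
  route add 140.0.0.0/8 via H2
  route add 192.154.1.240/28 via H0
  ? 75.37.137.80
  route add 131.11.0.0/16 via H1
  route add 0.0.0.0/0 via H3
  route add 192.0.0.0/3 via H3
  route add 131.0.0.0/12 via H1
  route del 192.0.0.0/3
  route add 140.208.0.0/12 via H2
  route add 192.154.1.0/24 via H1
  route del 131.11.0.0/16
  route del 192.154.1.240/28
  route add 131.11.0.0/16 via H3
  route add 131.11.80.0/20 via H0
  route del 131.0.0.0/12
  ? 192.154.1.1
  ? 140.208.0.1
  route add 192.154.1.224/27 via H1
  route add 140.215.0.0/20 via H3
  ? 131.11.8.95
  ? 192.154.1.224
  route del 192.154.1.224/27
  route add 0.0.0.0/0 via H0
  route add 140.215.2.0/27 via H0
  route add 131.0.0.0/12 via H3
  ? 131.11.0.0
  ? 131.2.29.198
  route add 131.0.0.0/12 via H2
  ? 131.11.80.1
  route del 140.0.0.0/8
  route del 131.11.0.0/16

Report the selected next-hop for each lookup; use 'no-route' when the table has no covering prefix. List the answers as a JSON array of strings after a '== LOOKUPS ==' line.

Process each operation:
  add 140.0.0.0/8 -> H2 at depth 8
  add 192.154.1.240/28 -> H0 at depth 28
  Q 75.37.137.80: descend ε ; hops seen [∅] ; pick no-route
  add 131.11.0.0/16 -> H1 at depth 16
  add 0.0.0.0/0 -> H3 at depth 0
  add 192.0.0.0/3 -> H3 at depth 3
  add 131.0.0.0/12 -> H1 at depth 12
  - 192.0.0.0/3 clear@3
  add 140.208.0.0/12 -> H2 at depth 12
  add 192.154.1.0/24 -> H1 at depth 24
  - 131.11.0.0/16 clear@16
  - 192.154.1.240/28 clear@28
  add 131.11.0.0/16 -> H3 at depth 16
  add 131.11.80.0/20 -> H0 at depth 20
  - 131.0.0.0/12 clear@12
  Q 192.154.1.1: descend 110000001001101000000001 ; hops seen [H3,H1] ; pick H1
  Q 140.208.0.1: descend 100011001101 ; hops seen [H3,H2,H2] ; pick H2
  add 192.154.1.224/27 -> H1 at depth 27
  add 140.215.0.0/20 -> H3 at depth 20
  Q 131.11.8.95: descend 10000011000010110 ; hops seen [H3,H3] ; pick H3
  Q 192.154.1.224: descend 110000001001101000000001111 ; hops seen [H3,H1,H1] ; pick H1
  - 192.154.1.224/27 clear@27
  add 0.0.0.0/0 -> H0 at depth 0
  add 140.215.2.0/27 -> H0 at depth 27
  add 131.0.0.0/12 -> H3 at depth 12
  Q 131.11.0.0: descend 10000011000010110 ; hops seen [H0,H3,H3] ; pick H3
  Q 131.2.29.198: descend 100000110000 ; hops seen [H0,H3] ; pick H3
  add 131.0.0.0/12 -> H2 at depth 12
  Q 131.11.80.1: descend 10000011000010110101 ; hops seen [H0,H2,H3,H0] ; pick H0
  - 140.0.0.0/8 clear@8
  - 131.11.0.0/16 clear@16

== LOOKUPS ==
["no-route","H1","H2","H3","H1","H3","H3","H0"]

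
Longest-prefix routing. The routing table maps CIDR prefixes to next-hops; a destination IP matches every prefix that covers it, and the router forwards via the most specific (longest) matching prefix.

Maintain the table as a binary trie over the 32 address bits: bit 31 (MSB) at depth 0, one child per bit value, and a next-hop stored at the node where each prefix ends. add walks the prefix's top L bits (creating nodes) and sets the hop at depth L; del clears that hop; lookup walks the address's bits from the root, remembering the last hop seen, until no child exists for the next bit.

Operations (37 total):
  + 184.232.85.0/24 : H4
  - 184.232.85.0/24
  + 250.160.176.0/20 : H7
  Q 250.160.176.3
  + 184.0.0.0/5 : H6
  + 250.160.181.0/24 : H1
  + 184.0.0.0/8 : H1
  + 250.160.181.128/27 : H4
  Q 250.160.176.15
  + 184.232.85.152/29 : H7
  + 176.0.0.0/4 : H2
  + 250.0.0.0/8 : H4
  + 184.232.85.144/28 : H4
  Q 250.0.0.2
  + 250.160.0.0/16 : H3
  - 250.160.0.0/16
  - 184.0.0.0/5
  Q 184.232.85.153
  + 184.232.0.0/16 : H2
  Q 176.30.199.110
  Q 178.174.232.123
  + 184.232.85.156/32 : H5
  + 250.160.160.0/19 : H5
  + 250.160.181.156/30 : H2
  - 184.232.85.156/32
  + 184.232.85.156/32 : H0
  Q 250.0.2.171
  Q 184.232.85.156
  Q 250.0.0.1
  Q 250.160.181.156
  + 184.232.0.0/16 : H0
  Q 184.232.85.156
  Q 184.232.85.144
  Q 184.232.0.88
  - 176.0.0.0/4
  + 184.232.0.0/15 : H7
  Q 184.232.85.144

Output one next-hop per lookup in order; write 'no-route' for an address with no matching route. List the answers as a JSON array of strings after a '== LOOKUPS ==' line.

Trace:
  + 184.232.85.0/24 (H4) depth=24
  - 184.232.85.0/24 clear@24
  + 250.160.176.0/20 (H7) depth=20
  lookup 250.160.176.3: bits 11111010101000001011 walk d0:-→d1:-→d2:-→d3:-→d4:-→d5:-→d6:-→d7:-→d8:-→d9:-→d10:-→d11:-→d12:-→d13:-→d14:-→d15:-→d16:-→d17:-→d18:-→d19:-→d20:H7 -> H7
  + 184.0.0.0/5 (H6) depth=5
  + 250.160.181.0/24 (H1) depth=24
  + 184.0.0.0/8 (H1) depth=8
  + 250.160.181.128/27 (H4) depth=27
  lookup 250.160.176.15: bits 111110101010000010110 walk d0:-→d1:-→d2:-→d3:-→d4:-→d5:-→d6:-→d7:-→d8:-→d9:-→d10:-→d11:-→d12:-→d13:-→d14:-→d15:-→d16:-→d17:-→d18:-→d19:-→d20:H7→d21:- -> H7
  + 184.232.85.152/29 (H7) depth=29
  + 176.0.0.0/4 (H2) depth=4
  + 250.0.0.0/8 (H4) depth=8
  + 184.232.85.144/28 (H4) depth=28
  lookup 250.0.0.2: bits 11111010 walk d0:-→d1:-→d2:-→d3:-→d4:-→d5:-→d6:-→d7:-→d8:H4 -> H4
  + 250.160.0.0/16 (H3) depth=16
  - 250.160.0.0/16 clear@16
  - 184.0.0.0/5 clear@5
  lookup 184.232.85.153: bits 10111000111010000101010110011 walk d0:-→d1:-→d2:-→d3:-→d4:H2→d5:-→d6:-→d7:-→d8:H1→d9:-→d10:-→d11:-→d12:-→d13:-→d14:-→d15:-→d16:-→d17:-→d18:-→d19:-→d20:-→d21:-→d22:-→d23:-→d24:-→d25:-→d26:-→d27:-→d28:H4→d29:H7 -> H7
  + 184.232.0.0/16 (H2) depth=16
  lookup 176.30.199.110: bits 1011 walk d0:-→d1:-→d2:-→d3:-→d4:H2 -> H2
  lookup 178.174.232.123: bits 1011 walk d0:-→d1:-→d2:-→d3:-→d4:H2 -> H2
  + 184.232.85.156/32 (H5) depth=32
  + 250.160.160.0/19 (H5) depth=19
  + 250.160.181.156/30 (H2) depth=30
  - 184.232.85.156/32 clear@32
  + 184.232.85.156/32 (H0) depth=32
  lookup 250.0.2.171: bits 11111010 walk d0:-→d1:-→d2:-→d3:-→d4:-→d5:-→d6:-→d7:-→d8:H4 -> H4
  lookup 184.232.85.156: bits 10111000111010000101010110011100 walk d0:-→d1:-→d2:-→d3:-→d4:H2→d5:-→d6:-→d7:-→d8:H1→d9:-→d10:-→d11:-→d12:-→d13:-→d14:-→d15:-→d16:H2→d17:-→d18:-→d19:-→d20:-→d21:-→d22:-→d23:-→d24:-→d25:-→d26:-→d27:-→d28:H4→d29:H7→d30:-→d31:-→d32:H0 -> H0
  lookup 250.0.0.1: bits 11111010 walk d0:-→d1:-→d2:-→d3:-→d4:-→d5:-→d6:-→d7:-→d8:H4 -> H4
  lookup 250.160.181.156: bits 111110101010000010110101100111 walk d0:-→d1:-→d2:-→d3:-→d4:-→d5:-→d6:-→d7:-→d8:H4→d9:-→d10:-→d11:-→d12:-→d13:-→d14:-→d15:-→d16:-→d17:-→d18:-→d19:H5→d20:H7→d21:-→d22:-→d23:-→d24:H1→d25:-→d26:-→d27:H4→d28:-→d29:-→d30:H2 -> H2
  + 184.232.0.0/16 (H0) depth=16
  lookup 184.232.85.156: bits 10111000111010000101010110011100 walk d0:-→d1:-→d2:-→d3:-→d4:H2→d5:-→d6:-→d7:-→d8:H1→d9:-→d10:-→d11:-→d12:-→d13:-→d14:-→d15:-→d16:H0→d17:-→d18:-→d19:-→d20:-→d21:-→d22:-→d23:-→d24:-→d25:-→d26:-→d27:-→d28:H4→d29:H7→d30:-→d31:-→d32:H0 -> H0
  lookup 184.232.85.144: bits 1011100011101000010101011001 walk d0:-→d1:-→d2:-→d3:-→d4:H2→d5:-→d6:-→d7:-→d8:H1→d9:-→d10:-→d11:-→d12:-→d13:-→d14:-→d15:-→d16:H0→d17:-→d18:-→d19:-→d20:-→d21:-→d22:-→d23:-→d24:-→d25:-→d26:-→d27:-→d28:H4 -> H4
  lookup 184.232.0.88: bits 10111000111010000 walk d0:-→d1:-→d2:-→d3:-→d4:H2→d5:-→d6:-→d7:-→d8:H1→d9:-→d10:-→d11:-→d12:-→d13:-→d14:-→d15:-→d16:H0→d17:- -> H0
  - 176.0.0.0/4 clear@4
  + 184.232.0.0/15 (H7) depth=15
  lookup 184.232.85.144: bits 1011100011101000010101011001 walk d0:-→d1:-→d2:-→d3:-→d4:-→d5:-→d6:-→d7:-→d8:H1→d9:-→d10:-→d11:-→d12:-→d13:-→d14:-→d15:H7→d16:H0→d17:-→d18:-→d19:-→d20:-→d21:-→d22:-→d23:-→d24:-→d25:-→d26:-→d27:-→d28:H4 -> H4

== LOOKUPS ==
["H7","H7","H4","H7","H2","H2","H4","H0","H4","H2","H0","H4","H0","H4"]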